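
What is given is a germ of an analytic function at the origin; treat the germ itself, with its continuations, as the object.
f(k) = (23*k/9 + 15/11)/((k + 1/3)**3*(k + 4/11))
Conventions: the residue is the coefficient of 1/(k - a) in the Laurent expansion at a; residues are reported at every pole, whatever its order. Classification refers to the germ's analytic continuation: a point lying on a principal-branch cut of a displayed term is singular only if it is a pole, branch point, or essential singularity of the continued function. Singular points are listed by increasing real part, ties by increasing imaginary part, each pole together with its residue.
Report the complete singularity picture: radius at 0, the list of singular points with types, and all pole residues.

Radius of convergence at 0: 1/3.
At -4/11: a pole of order 1; residue -15609.
At -1/3: a pole of order 3; residue 15609.

Denominator factor (k + 1/3)^3: pole of order 3 at -1/3, modulus 1/3.
Denominator factor (k + 4/11): pole of order 1 at -4/11, modulus 4/11.
The radius of convergence is the smallest modulus among the singular points: 1/3.
At the order-1 pole -4/11 set g(k) = (k - (-4/11))*f(k) = (23*k/9 + 15/11)/(k + 1/3)**3.
Simple pole: residue = g(a) at a = -4/11, which is -15609.
At the order-3 pole -1/3 set g(k) = (k - (-1/3))^3*f(k) = (23*k/9 + 15/11)/(k + 4/11).
Order-3 pole: residue = g''(a)/2; g''(-1/3) = 31218, so the residue is 15609.
List the singular points by increasing real part (a conjugate pair: the negative imaginary part first).


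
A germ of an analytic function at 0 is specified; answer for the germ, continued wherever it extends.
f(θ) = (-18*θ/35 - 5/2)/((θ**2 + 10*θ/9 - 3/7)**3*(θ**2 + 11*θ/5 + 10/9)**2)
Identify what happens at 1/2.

The point is a regular point.

Denominator factors: θ**2 + 10*θ/9 - 3/7 = 95/252 at θ = 1/2; θ**2 + 11*θ/5 + 10/9 = 443/180 at θ = 1/2 — none vanishes.
So the germ continues analytically to 1/2.


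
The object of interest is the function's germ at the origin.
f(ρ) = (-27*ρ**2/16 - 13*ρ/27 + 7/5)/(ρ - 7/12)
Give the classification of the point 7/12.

The denominator factor ρ - 7/12 vanishes at 7/12 and appears to the power 1; the numerator there equals 56497/103680, nonzero, and no other factor vanishes.
Hence a pole whose order is the multiplicity, 1.

The point is a pole of order 1.


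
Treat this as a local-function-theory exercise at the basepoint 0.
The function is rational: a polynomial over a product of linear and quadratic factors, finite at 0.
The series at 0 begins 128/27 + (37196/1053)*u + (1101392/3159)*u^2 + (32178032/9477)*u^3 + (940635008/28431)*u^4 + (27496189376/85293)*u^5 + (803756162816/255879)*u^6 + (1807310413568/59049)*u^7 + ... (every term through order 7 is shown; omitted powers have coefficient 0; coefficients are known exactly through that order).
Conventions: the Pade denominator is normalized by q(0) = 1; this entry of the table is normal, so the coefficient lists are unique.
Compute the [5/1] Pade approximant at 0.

Taylor coefficients needed (read off): a_0 = 128/27, a_1 = 37196/1053, a_2 = 1101392/3159, a_3 = 32178032/9477, a_4 = 940635008/28431, a_5 = 27496189376/85293, a_6 = 803756162816/255879.
Write the denominator as Q(u) = 1 + q1*u. Requiring Q*f - P = O(u^7) with deg P <= 5 kills the coefficients of u^6..u^6 in Q*f:
  u^6: a_6 + q1*a_5 = 0, i.e. 803756162816/255879 + (27496189376/85293)*q1 = 0.
Solving this linear system: q1 = -12558690044/1288883877.
The numerator is Q*f truncated at degree 5: P0 = a_0 = 128/27; P1 = a_1 + q1*a_0 = -546357630028/50266471203; P2 = a_2 + q1*a_1 = 74762495584/16755490401; P3 = a_3 + q1*a_2 = -10231182640/5585163467; P4 = a_4 + q1*a_3 = 4192289472/5585163467; P5 = a_5 + q1*a_4 = -1796695488/5585163467.

The Pade approximant has numerator coefficients [128/27, -546357630028/50266471203, 74762495584/16755490401, -10231182640/5585163467, 4192289472/5585163467, -1796695488/5585163467]; denominator coefficients [1, -12558690044/1288883877].


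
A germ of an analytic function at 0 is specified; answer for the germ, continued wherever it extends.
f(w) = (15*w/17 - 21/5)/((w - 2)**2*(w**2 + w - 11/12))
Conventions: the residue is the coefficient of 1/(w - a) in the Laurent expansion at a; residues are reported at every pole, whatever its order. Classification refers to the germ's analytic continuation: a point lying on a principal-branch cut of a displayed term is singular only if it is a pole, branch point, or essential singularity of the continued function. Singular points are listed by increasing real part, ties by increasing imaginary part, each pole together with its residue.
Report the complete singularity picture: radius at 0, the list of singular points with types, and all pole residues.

Radius of convergence at 0: -1/2 + (1/6)*sqrt(42).
At -1/2 - (1/6)*sqrt(42): a pole of order 1; residue -20394/63257 + (10539/130235)*sqrt(42).
At -1/2 + (1/6)*sqrt(42): a pole of order 1; residue -20394/63257 - (10539/130235)*sqrt(42).
At 2: a pole of order 2; residue 40788/63257.

Denominator factor (w**2 + w - 11/12): discriminant 14/3, real irrational roots -1/2 + (1/6)*sqrt(42) and -1/2 - (1/6)*sqrt(42); poles of order 1, moduli -1/2 + (1/6)*sqrt(42) and 1/2 + (1/6)*sqrt(42).
Denominator factor (w - 2)^2: pole of order 2 at 2, modulus 2.
The radius of convergence is the smallest modulus among the singular points: -1/2 + (1/6)*sqrt(42).
The factor w**2 + w - 11/12 splits as (w - a)(w - a') with a = -1/2 - (1/6)*sqrt(42), a' = -1/2 + (1/6)*sqrt(42). At the order-1 pole a set g(w) = (w - a)*f(w) = [(15*w/17 - 21/5)/(w - 2)**2] / (w - a').
Simple pole: residue = g(a) at a = -1/2 - (1/6)*sqrt(42), which is -20394/63257 + (10539/130235)*sqrt(42).
The factor w**2 + w - 11/12 splits as (w - a)(w - a') with a = -1/2 + (1/6)*sqrt(42), a' = -1/2 - (1/6)*sqrt(42). At the order-1 pole a set g(w) = (w - a)*f(w) = [(15*w/17 - 21/5)/(w - 2)**2] / (w - a').
Simple pole: residue = g(a) at a = -1/2 + (1/6)*sqrt(42), which is -20394/63257 - (10539/130235)*sqrt(42).
At the order-2 pole 2 set g(w) = (w - (2))^2*f(w) = (15*w/17 - 21/5)/(w**2 + w - 11/12).
Order-2 pole: residue = g'(a); g'(2) = 40788/63257, so the residue is 40788/63257.
List the singular points by increasing real part (a conjugate pair: the negative imaginary part first).


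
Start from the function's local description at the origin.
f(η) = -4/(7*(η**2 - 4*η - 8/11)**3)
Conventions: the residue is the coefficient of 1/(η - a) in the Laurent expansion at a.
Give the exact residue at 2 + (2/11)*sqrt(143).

The factor η**2 - 4*η - 8/11 splits as (η - a)(η - a') with a = 2 + (2/11)*sqrt(143), a' = 2 - (2/11)*sqrt(143). At the order-3 pole a set g(η) = (η - a)^3*f(η) = [-4/7] / (η - a')^3.
Order-3 pole: residue = g''(a)/2; g''(2 + (2/11)*sqrt(143)) = -(363/984256)*sqrt(143), so the residue is -(363/1968512)*sqrt(143).

The residue is -(363/1968512)*sqrt(143).


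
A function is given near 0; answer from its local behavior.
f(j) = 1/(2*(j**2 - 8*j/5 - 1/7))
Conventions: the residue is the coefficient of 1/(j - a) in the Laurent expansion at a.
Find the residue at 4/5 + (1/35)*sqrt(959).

The factor j**2 - 8*j/5 - 1/7 splits as (j - a)(j - a') with a = 4/5 + (1/35)*sqrt(959), a' = 4/5 - (1/35)*sqrt(959). At the order-1 pole a set g(j) = (j - a)*f(j) = [1/2] / (j - a').
Simple pole: residue = g(a) at a = 4/5 + (1/35)*sqrt(959), which is (5/548)*sqrt(959).

The residue is (5/548)*sqrt(959).


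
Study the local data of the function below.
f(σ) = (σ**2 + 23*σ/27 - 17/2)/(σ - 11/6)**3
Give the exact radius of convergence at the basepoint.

The radius of convergence is 11/6.

Denominator factor (σ - 11/6)^3: pole of order 3 at 11/6, modulus 11/6.
The radius of convergence is the smallest modulus among the singular points: 11/6.


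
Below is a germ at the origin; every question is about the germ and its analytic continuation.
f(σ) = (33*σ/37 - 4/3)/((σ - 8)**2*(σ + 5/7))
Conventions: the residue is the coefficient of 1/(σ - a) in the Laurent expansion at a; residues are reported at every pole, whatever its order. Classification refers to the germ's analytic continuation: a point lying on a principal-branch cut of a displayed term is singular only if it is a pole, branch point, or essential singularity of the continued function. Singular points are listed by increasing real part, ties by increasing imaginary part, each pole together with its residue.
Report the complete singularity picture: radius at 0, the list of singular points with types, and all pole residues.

Radius of convergence at 0: 5/7.
At -5/7: a pole of order 1; residue -10717/413031.
At 8: a pole of order 2; residue 10717/413031.

Denominator factor (σ - 8)^2: pole of order 2 at 8, modulus 8.
Denominator factor (σ + 5/7): pole of order 1 at -5/7, modulus 5/7.
The radius of convergence is the smallest modulus among the singular points: 5/7.
At the order-1 pole -5/7 set g(σ) = (σ - (-5/7))*f(σ) = (33*σ/37 - 4/3)/(σ - 8)**2.
Simple pole: residue = g(a) at a = -5/7, which is -10717/413031.
At the order-2 pole 8 set g(σ) = (σ - (8))^2*f(σ) = (33*σ/37 - 4/3)/(σ + 5/7).
Order-2 pole: residue = g'(a); g'(8) = 10717/413031, so the residue is 10717/413031.
List the singular points by increasing real part (a conjugate pair: the negative imaginary part first).


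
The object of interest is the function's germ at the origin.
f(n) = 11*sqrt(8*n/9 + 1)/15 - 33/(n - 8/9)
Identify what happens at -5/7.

The point is a regular point.

Denominator factors: n - 8/9 = -101/63 at n = -5/7 — none vanishes.
Branch term sqrt(1 - n/(-9/8)): argument at -5/7 is 23/63, nonzero, so -5/7 is not its branch point (a point on a principal cut is still regular for the continued germ).
So the germ continues analytically to -5/7.


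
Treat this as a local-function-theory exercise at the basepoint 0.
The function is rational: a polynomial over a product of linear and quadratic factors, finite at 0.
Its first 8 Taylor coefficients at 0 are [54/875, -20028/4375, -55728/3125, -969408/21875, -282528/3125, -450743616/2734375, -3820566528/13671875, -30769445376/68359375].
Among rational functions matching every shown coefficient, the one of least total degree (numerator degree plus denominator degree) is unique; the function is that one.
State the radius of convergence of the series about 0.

No rational of total degree below 5 reproduces all 8 coefficients; solving the [2/3] Pade equations on them gives f(χ) = (22*χ**2/35 + 25*χ/9 - 1/28)/(χ - 5/6)**3, whose expansion matches every shown term.
Denominator factor (χ - 5/6)^3: pole of order 3 at 5/6, modulus 5/6.
The radius of convergence is the smallest modulus among the singular points: 5/6.

The radius of convergence is 5/6.


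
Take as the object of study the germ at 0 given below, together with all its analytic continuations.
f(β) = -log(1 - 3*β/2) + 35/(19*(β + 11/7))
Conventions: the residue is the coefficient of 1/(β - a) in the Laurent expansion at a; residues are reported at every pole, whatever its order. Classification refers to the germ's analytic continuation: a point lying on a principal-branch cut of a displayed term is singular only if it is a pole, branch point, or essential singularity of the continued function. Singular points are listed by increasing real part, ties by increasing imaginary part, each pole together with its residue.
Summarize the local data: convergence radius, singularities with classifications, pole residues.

Denominator factor (β + 11/7): pole of order 1 at -11/7, modulus 11/7.
Branch term (-1)*log(1 - β/(2/3)): its argument vanishes at β = 2/3, a logarithmic branch point, modulus 2/3.
The radius of convergence is the smallest modulus among the singular points: 2/3.
The branch term is analytic at -11/7 and contributes nothing to the residue; only the rational part matters.
At the order-1 pole -11/7 set g(β) = (β - (-11/7))*(rational part) = 35/19.
Simple pole: residue = g(a) at a = -11/7, which is 35/19.
List the singular points by increasing real part (a conjugate pair: the negative imaginary part first).

Radius of convergence at 0: 2/3.
At -11/7: a pole of order 1; residue 35/19.
At 2/3: a logarithmic branch point.


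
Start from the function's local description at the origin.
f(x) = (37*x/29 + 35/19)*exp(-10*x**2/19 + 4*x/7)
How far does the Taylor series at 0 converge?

The factor exp(-10*x**2/19 + 4*x/7) is entire and contributes no finite singular point.
The polynomial part has no poles.
No finite singular points: the Taylor series at 0 converges everywhere.

The radius of convergence is infinite.


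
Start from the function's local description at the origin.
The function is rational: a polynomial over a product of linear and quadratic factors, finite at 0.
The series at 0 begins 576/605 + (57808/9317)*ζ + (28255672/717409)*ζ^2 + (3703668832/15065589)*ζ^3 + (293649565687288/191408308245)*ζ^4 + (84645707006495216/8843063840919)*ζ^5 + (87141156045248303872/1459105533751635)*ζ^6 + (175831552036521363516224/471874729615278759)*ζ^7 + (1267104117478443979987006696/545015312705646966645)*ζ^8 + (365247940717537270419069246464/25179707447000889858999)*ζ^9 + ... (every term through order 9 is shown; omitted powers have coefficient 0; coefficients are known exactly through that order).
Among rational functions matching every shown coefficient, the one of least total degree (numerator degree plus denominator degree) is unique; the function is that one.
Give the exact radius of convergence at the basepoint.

No rational of total degree below 8 reproduces all 10 coefficients; solving the [2/6] Pade equations on them gives f(ζ) = (ζ**2/9 + 38*ζ/33 + 24/5)/((ζ**2 - 5*ζ/2 + 3/8)*(ζ**2 - 5*ζ/7 - 11/3)**2), whose expansion matches every shown term.
Denominator factor (ζ**2 - 5*ζ/7 - 11/3)^2: discriminant 2231/147, real irrational roots 5/14 + (1/42)*sqrt(6693) and 5/14 - (1/42)*sqrt(6693); poles of order 2, moduli 5/14 + (1/42)*sqrt(6693) and -5/14 + (1/42)*sqrt(6693).
Denominator factor (ζ**2 - 5*ζ/2 + 3/8): discriminant 19/4, real irrational roots 5/4 + (1/4)*sqrt(19) and 5/4 - (1/4)*sqrt(19); poles of order 1, moduli 5/4 + (1/4)*sqrt(19) and 5/4 - (1/4)*sqrt(19).
The radius of convergence is the smallest modulus among the singular points: 5/4 - (1/4)*sqrt(19).

The radius of convergence is 5/4 - (1/4)*sqrt(19).


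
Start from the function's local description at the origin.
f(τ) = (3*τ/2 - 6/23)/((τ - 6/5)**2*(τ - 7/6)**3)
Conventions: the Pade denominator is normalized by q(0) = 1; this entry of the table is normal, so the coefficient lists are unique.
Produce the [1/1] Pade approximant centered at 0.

The Pade approximant has numerator coefficients [900/7889, -365325/304927]; denominator coefficients [1, -7992/889].

Taylor coefficients needed (expand at 0): a_0 = 900/7889, a_1 = -9525/55223, a_2 = -599400/386561.
Write the denominator as Q(τ) = 1 + q1*τ. Requiring Q*f - P = O(τ^3) with deg P <= 1 kills the coefficients of τ^2..τ^2 in Q*f:
  τ^2: a_2 + q1*a_1 = 0, i.e. -599400/386561 + (-9525/55223)*q1 = 0.
Solving this linear system: q1 = -7992/889.
The numerator is Q*f truncated at degree 1: P0 = a_0 = 900/7889; P1 = a_1 + q1*a_0 = -365325/304927.


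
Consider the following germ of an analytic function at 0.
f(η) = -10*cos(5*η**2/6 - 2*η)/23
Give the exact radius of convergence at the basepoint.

The factor cos(5*η**2/6 - 2*η) is entire and contributes no finite singular point.
The polynomial part has no poles.
No finite singular points: the Taylor series at 0 converges everywhere.

The radius of convergence is infinite.


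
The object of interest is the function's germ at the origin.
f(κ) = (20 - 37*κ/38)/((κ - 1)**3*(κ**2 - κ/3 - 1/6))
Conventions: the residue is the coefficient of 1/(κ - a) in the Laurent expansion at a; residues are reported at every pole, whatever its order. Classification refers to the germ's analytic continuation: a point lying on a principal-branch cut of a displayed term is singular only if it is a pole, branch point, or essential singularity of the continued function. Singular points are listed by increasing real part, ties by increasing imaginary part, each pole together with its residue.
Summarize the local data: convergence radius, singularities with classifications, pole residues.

Denominator factor (κ**2 - κ/3 - 1/6): discriminant 7/9, real irrational roots 1/6 + (1/6)*sqrt(7) and 1/6 - (1/6)*sqrt(7); poles of order 1, moduli 1/6 + (1/6)*sqrt(7) and -1/6 + (1/6)*sqrt(7).
Denominator factor (κ - 1)^3: pole of order 3 at 1, modulus 1.
The radius of convergence is the smallest modulus among the singular points: -1/6 + (1/6)*sqrt(7).
The factor κ**2 - κ/3 - 1/6 splits as (κ - a)(κ - a') with a = 1/6 - (1/6)*sqrt(7), a' = 1/6 + (1/6)*sqrt(7). At the order-1 pole a set g(κ) = (κ - a)*f(κ) = [(20 - 37*κ/38)/(κ - 1)**3] / (κ - a').
Simple pole: residue = g(a) at a = 1/6 - (1/6)*sqrt(7), which is -10066/57 + (28307/399)*sqrt(7).
The factor κ**2 - κ/3 - 1/6 splits as (κ - a)(κ - a') with a = 1/6 + (1/6)*sqrt(7), a' = 1/6 - (1/6)*sqrt(7). At the order-1 pole a set g(κ) = (κ - a)*f(κ) = [(20 - 37*κ/38)/(κ - 1)**3] / (κ - a').
Simple pole: residue = g(a) at a = 1/6 + (1/6)*sqrt(7), which is -10066/57 - (28307/399)*sqrt(7).
At the order-3 pole 1 set g(κ) = (κ - (1))^3*f(κ) = (20 - 37*κ/38)/(κ**2 - κ/3 - 1/6).
Order-3 pole: residue = g''(a)/2; g''(1) = 40264/57, so the residue is 20132/57.
List the singular points by increasing real part (a conjugate pair: the negative imaginary part first).

Radius of convergence at 0: -1/6 + (1/6)*sqrt(7).
At 1/6 - (1/6)*sqrt(7): a pole of order 1; residue -10066/57 + (28307/399)*sqrt(7).
At 1/6 + (1/6)*sqrt(7): a pole of order 1; residue -10066/57 - (28307/399)*sqrt(7).
At 1: a pole of order 3; residue 20132/57.


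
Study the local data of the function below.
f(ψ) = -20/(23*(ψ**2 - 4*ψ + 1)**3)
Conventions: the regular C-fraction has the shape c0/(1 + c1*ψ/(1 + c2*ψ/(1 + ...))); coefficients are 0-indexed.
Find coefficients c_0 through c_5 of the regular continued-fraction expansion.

Taylor coefficients (expand at 0): a_0 = -20/23, a_1 = -240/23, a_2 = -1860/23, a_3 = -11840/23, a_4 = -67320/23, a_5 = -355680/23.
c0 = a_0 = -20/23. Peel one level at a time: if S = 1 + c*ψ/S' with S'(0) = 1, then c is the ψ-coefficient of S and S' = c*ψ/(S - 1).
S_1 = c0/f = 1 + (-12)*ψ + (51)*ψ^2 + ...; c1 = -12.
S_2 = c1*ψ/(S_1 - 1) = 1 + (17/4)*ψ + (515/48)*ψ^2 + ...; c2 = 17/4.
S_3 = c2*ψ/(S_2 - 1) = 1 + (-515/204)*ψ + (5143/2601)*ψ^2 + ...; c3 = -515/204.
S_4 = c3*ψ/(S_3 - 1) = 1 + (20572/26265)*ψ + (1093792/795675)*ψ^2 + ...; c4 = 20572/26265.
S_5 = c4*ψ/(S_4 - 1) = 1 + (-4648616/2648645)*ψ + ...; c5 = -4648616/2648645.

The regular C-fraction coefficients are [-20/23, -12, 17/4, -515/204, 20572/26265, -4648616/2648645].


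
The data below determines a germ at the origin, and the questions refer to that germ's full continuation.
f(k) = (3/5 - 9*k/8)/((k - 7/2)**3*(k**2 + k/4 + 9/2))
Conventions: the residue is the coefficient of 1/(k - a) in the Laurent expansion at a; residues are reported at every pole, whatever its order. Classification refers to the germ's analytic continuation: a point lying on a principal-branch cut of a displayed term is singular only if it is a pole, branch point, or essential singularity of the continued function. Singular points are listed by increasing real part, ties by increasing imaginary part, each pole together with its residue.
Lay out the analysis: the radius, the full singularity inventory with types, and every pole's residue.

Radius of convergence at 0: (3/2)*sqrt(2).
At (-1/8) - ((1/8)*sqrt(287))*i: a pole of order 1; residue (-11584/4672035) - ((119752/268174809)*sqrt(287))*i.
At (-1/8) + ((1/8)*sqrt(287))*i: a pole of order 1; residue (-11584/4672035) + ((119752/268174809)*sqrt(287))*i.
At 7/2: a pole of order 3; residue 23168/4672035.


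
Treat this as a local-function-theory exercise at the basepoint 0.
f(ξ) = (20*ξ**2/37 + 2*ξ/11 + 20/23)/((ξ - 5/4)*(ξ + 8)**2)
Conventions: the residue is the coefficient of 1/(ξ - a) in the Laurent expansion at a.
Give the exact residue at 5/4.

The residue is 290780/12815209.

At the order-1 pole 5/4 set g(ξ) = (ξ - (5/4))*f(ξ) = (20*ξ**2/37 + 2*ξ/11 + 20/23)/(ξ + 8)**2.
Simple pole: residue = g(a) at a = 5/4, which is 290780/12815209.


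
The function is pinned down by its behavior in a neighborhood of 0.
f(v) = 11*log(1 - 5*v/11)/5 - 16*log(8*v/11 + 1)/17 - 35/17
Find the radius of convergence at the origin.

The radius of convergence is 11/8.

Branch term (-16/17)*log(1 - v/(-11/8)): its argument vanishes at v = -11/8, a logarithmic branch point, modulus 11/8.
Branch term (11/5)*log(1 - v/(11/5)): its argument vanishes at v = 11/5, a logarithmic branch point, modulus 11/5.
The radius of convergence is the smallest modulus among the singular points: 11/8.


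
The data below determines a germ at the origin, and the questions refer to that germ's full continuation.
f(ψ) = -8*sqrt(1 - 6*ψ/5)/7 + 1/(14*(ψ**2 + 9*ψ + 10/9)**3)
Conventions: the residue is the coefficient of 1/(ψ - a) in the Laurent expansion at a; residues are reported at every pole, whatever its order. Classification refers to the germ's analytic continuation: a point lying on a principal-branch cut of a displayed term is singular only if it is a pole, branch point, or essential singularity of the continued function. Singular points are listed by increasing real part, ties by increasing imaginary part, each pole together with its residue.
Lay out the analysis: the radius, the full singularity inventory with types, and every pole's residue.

Denominator factor (ψ**2 + 9*ψ + 10/9)^3: discriminant 689/9, real irrational roots -9/2 + (1/6)*sqrt(689) and -9/2 - (1/6)*sqrt(689); poles of order 3, moduli 9/2 - (1/6)*sqrt(689) and 9/2 + (1/6)*sqrt(689).
Branch term (-8/7)*sqrt(1 - ψ/(5/6)): its argument vanishes at ψ = 5/6, a square-root branch point, modulus 5/6.
The radius of convergence is the smallest modulus among the singular points: 9/2 - (1/6)*sqrt(689).
The branch term is analytic at -9/2 - (1/6)*sqrt(689) and contributes nothing to the residue; only the rational part matters.
The factor ψ**2 + 9*ψ + 10/9 splits as (ψ - a)(ψ - a') with a = -9/2 - (1/6)*sqrt(689), a' = -9/2 + (1/6)*sqrt(689). At the order-3 pole a set g(ψ) = (ψ - a)^3*(rational part) = [1/14] / (ψ - a')^3.
Order-3 pole: residue = g''(a)/2; g''(-9/2 - (1/6)*sqrt(689)) = -(1458/2289579383)*sqrt(689), so the residue is -(729/2289579383)*sqrt(689).
The branch term is analytic at -9/2 + (1/6)*sqrt(689) and contributes nothing to the residue; only the rational part matters.
The factor ψ**2 + 9*ψ + 10/9 splits as (ψ - a)(ψ - a') with a = -9/2 + (1/6)*sqrt(689), a' = -9/2 - (1/6)*sqrt(689). At the order-3 pole a set g(ψ) = (ψ - a)^3*(rational part) = [1/14] / (ψ - a')^3.
Order-3 pole: residue = g''(a)/2; g''(-9/2 + (1/6)*sqrt(689)) = (1458/2289579383)*sqrt(689), so the residue is (729/2289579383)*sqrt(689).
List the singular points by increasing real part (a conjugate pair: the negative imaginary part first).

Radius of convergence at 0: 9/2 - (1/6)*sqrt(689).
At -9/2 - (1/6)*sqrt(689): a pole of order 3; residue -(729/2289579383)*sqrt(689).
At -9/2 + (1/6)*sqrt(689): a pole of order 3; residue (729/2289579383)*sqrt(689).
At 5/6: an algebraic (square-root) branch point.


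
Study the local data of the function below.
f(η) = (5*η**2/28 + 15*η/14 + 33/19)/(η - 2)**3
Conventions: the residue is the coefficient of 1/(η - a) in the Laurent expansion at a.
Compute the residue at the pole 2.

The residue is 5/28.

At the order-3 pole 2 set g(η) = (η - (2))^3*f(η) = 5*η**2/28 + 15*η/14 + 33/19.
Order-3 pole: residue = g''(a)/2; g''(2) = 5/14, so the residue is 5/28.


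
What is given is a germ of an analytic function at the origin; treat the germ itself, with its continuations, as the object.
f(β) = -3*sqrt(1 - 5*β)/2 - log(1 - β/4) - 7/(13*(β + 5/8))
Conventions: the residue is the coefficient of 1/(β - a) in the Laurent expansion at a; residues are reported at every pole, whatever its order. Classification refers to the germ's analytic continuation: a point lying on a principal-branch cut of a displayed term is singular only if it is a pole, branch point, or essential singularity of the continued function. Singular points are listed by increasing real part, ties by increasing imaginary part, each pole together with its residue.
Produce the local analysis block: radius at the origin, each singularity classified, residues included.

Radius of convergence at 0: 1/5.
At -5/8: a pole of order 1; residue -7/13.
At 1/5: an algebraic (square-root) branch point.
At 4: a logarithmic branch point.

Denominator factor (β + 5/8): pole of order 1 at -5/8, modulus 5/8.
Branch term (-1)*log(1 - β/(4)): its argument vanishes at β = 4, a logarithmic branch point, modulus 4.
Branch term (-3/2)*sqrt(1 - β/(1/5)): its argument vanishes at β = 1/5, a square-root branch point, modulus 1/5.
The radius of convergence is the smallest modulus among the singular points: 1/5.
The branch terms are analytic at -5/8 and contribute nothing to the residue; only the rational part matters.
At the order-1 pole -5/8 set g(β) = (β - (-5/8))*(rational part) = -7/13.
Simple pole: residue = g(a) at a = -5/8, which is -7/13.
List the singular points by increasing real part (a conjugate pair: the negative imaginary part first).


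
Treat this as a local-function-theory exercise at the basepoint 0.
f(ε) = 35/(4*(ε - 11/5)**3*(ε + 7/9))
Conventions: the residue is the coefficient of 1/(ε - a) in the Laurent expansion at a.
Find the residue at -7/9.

The residue is -3189375/9624416.

At the order-1 pole -7/9 set g(ε) = (ε - (-7/9))*f(ε) = 35/(4*(ε - 11/5)**3).
Simple pole: residue = g(a) at a = -7/9, which is -3189375/9624416.


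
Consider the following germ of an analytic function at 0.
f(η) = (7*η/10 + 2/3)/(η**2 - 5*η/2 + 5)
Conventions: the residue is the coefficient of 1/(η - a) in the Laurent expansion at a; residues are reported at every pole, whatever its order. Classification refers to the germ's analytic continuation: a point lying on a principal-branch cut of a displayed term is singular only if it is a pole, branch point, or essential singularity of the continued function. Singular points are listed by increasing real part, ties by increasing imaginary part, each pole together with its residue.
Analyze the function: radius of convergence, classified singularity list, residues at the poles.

Denominator factor (η**2 - 5*η/2 + 5): discriminant -55/4, complex-conjugate roots (5/4) + ((1/4)*sqrt(55))*i and (5/4) - ((1/4)*sqrt(55))*i; poles of order 1, moduli sqrt(5) and sqrt(5).
The radius of convergence is the smallest modulus among the singular points: sqrt(5).
The factor η**2 - 5*η/2 + 5 splits as (η - a)(η - a') with a = (5/4) - ((1/4)*sqrt(55))*i, a' = (5/4) + ((1/4)*sqrt(55))*i. At the order-1 pole a set g(η) = (η - a)*f(η) = [7*η/10 + 2/3] / (η - a').
Simple pole: residue = g(a) at a = (5/4) - ((1/4)*sqrt(55))*i, which is (7/20) + ((37/660)*sqrt(55))*i.
The factor η**2 - 5*η/2 + 5 splits as (η - a)(η - a') with a = (5/4) + ((1/4)*sqrt(55))*i, a' = (5/4) - ((1/4)*sqrt(55))*i. At the order-1 pole a set g(η) = (η - a)*f(η) = [7*η/10 + 2/3] / (η - a').
Simple pole: residue = g(a) at a = (5/4) + ((1/4)*sqrt(55))*i, which is (7/20) - ((37/660)*sqrt(55))*i.
List the singular points by increasing real part (a conjugate pair: the negative imaginary part first).

Radius of convergence at 0: sqrt(5).
At (5/4) - ((1/4)*sqrt(55))*i: a pole of order 1; residue (7/20) + ((37/660)*sqrt(55))*i.
At (5/4) + ((1/4)*sqrt(55))*i: a pole of order 1; residue (7/20) - ((37/660)*sqrt(55))*i.


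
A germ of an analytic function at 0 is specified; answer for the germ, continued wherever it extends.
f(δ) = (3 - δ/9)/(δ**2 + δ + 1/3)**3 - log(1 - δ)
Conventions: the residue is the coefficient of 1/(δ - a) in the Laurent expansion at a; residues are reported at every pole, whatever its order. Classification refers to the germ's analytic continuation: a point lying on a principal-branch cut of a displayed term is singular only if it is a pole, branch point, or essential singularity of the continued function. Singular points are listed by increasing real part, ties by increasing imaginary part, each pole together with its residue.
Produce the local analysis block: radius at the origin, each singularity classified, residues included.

Radius of convergence at 0: (1/3)*sqrt(3).
At (-1/2) - ((1/6)*sqrt(3))*i: a pole of order 3; residue ((165)*sqrt(3))*i.
At (-1/2) + ((1/6)*sqrt(3))*i: a pole of order 3; residue -((165)*sqrt(3))*i.
At 1: a logarithmic branch point.

Denominator factor (δ**2 + δ + 1/3)^3: discriminant -1/3, complex-conjugate roots (-1/2) + ((1/6)*sqrt(3))*i and (-1/2) - ((1/6)*sqrt(3))*i; poles of order 3, moduli (1/3)*sqrt(3) and (1/3)*sqrt(3).
Branch term (-1)*log(1 - δ/(1)): its argument vanishes at δ = 1, a logarithmic branch point, modulus 1.
The radius of convergence is the smallest modulus among the singular points: (1/3)*sqrt(3).
The branch term is analytic at (-1/2) - ((1/6)*sqrt(3))*i and contributes nothing to the residue; only the rational part matters.
The factor δ**2 + δ + 1/3 splits as (δ - a)(δ - a') with a = (-1/2) - ((1/6)*sqrt(3))*i, a' = (-1/2) + ((1/6)*sqrt(3))*i. At the order-3 pole a set g(δ) = (δ - a)^3*(rational part) = [3 - δ/9] / (δ - a')^3.
Order-3 pole: residue = g''(a)/2; g''((-1/2) - ((1/6)*sqrt(3))*i) = ((330)*sqrt(3))*i, so the residue is ((165)*sqrt(3))*i.
The branch term is analytic at (-1/2) + ((1/6)*sqrt(3))*i and contributes nothing to the residue; only the rational part matters.
The factor δ**2 + δ + 1/3 splits as (δ - a)(δ - a') with a = (-1/2) + ((1/6)*sqrt(3))*i, a' = (-1/2) - ((1/6)*sqrt(3))*i. At the order-3 pole a set g(δ) = (δ - a)^3*(rational part) = [3 - δ/9] / (δ - a')^3.
Order-3 pole: residue = g''(a)/2; g''((-1/2) + ((1/6)*sqrt(3))*i) = -((330)*sqrt(3))*i, so the residue is -((165)*sqrt(3))*i.
List the singular points by increasing real part (a conjugate pair: the negative imaginary part first).


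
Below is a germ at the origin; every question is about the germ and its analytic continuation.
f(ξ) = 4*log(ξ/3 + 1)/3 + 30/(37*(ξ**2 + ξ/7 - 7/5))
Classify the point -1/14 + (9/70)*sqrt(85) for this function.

The denominator factor ξ**2 + ξ/7 - 7/5 vanishes at -1/14 + (9/70)*sqrt(85) and appears to the power 1; the numerator there equals 30/37, nonzero, and no other factor vanishes.
The branch terms are analytic at this point.
Hence a pole whose order is the multiplicity, 1.

The point is a pole of order 1.


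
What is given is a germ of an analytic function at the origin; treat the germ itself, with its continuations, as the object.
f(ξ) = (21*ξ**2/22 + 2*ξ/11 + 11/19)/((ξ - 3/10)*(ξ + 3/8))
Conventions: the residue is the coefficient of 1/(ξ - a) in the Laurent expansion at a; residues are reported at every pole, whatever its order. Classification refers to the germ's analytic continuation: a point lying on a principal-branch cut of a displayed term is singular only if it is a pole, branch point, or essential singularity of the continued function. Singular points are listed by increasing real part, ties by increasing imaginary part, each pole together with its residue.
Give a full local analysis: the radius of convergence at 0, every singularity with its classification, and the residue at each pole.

Denominator factor (ξ + 3/8): pole of order 1 at -3/8, modulus 3/8.
Denominator factor (ξ - 3/10): pole of order 1 at 3/10, modulus 3/10.
The radius of convergence is the smallest modulus among the singular points: 3/10.
At the order-1 pole -3/8 set g(ξ) = (ξ - (-3/8))*f(ξ) = (21*ξ**2/22 + 2*ξ/11 + 11/19)/(ξ - 3/10).
Simple pole: residue = g(a) at a = -3/8, which is -86275/90288.
At the order-1 pole 3/10 set g(ξ) = (ξ - (3/10))*f(ξ) = (21*ξ**2/22 + 2*ξ/11 + 11/19)/(ξ + 3/8).
Simple pole: residue = g(a) at a = 3/10, which is 30071/28215.
List the singular points by increasing real part (a conjugate pair: the negative imaginary part first).

Radius of convergence at 0: 3/10.
At -3/8: a pole of order 1; residue -86275/90288.
At 3/10: a pole of order 1; residue 30071/28215.


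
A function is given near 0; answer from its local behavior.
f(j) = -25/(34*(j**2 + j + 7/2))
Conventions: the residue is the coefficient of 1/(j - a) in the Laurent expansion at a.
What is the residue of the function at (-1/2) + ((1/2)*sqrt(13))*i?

The residue is ((25/442)*sqrt(13))*i.

The factor j**2 + j + 7/2 splits as (j - a)(j - a') with a = (-1/2) + ((1/2)*sqrt(13))*i, a' = (-1/2) - ((1/2)*sqrt(13))*i. At the order-1 pole a set g(j) = (j - a)*f(j) = [-25/34] / (j - a').
Simple pole: residue = g(a) at a = (-1/2) + ((1/2)*sqrt(13))*i, which is ((25/442)*sqrt(13))*i.


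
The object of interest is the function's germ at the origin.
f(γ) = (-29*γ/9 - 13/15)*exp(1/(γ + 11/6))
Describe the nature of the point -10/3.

There is no denominator, hence no pole anywhere.
The essential point of exp(1/(γ - (-11/6))) is -11/6, not -10/3.
So the germ continues analytically to -10/3.

The point is a regular point.


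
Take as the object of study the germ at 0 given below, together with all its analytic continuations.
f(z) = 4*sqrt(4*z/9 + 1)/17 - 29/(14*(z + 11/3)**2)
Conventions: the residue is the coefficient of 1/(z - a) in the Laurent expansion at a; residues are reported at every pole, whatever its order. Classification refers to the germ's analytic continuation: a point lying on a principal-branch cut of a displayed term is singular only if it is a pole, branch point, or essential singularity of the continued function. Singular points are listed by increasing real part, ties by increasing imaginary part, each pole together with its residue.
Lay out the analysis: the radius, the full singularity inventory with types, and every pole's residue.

Denominator factor (z + 11/3)^2: pole of order 2 at -11/3, modulus 11/3.
Branch term (4/17)*sqrt(1 - z/(-9/4)): its argument vanishes at z = -9/4, a square-root branch point, modulus 9/4.
The radius of convergence is the smallest modulus among the singular points: 9/4.
The branch term is analytic at -11/3 and contributes nothing to the residue; only the rational part matters.
At the order-2 pole -11/3 set g(z) = (z - (-11/3))^2*(rational part) = -29/14.
Order-2 pole: residue = g'(a); g'(-11/3) = 0, so the residue is 0.
List the singular points by increasing real part (a conjugate pair: the negative imaginary part first).

Radius of convergence at 0: 9/4.
At -11/3: a pole of order 2; residue 0.
At -9/4: an algebraic (square-root) branch point.


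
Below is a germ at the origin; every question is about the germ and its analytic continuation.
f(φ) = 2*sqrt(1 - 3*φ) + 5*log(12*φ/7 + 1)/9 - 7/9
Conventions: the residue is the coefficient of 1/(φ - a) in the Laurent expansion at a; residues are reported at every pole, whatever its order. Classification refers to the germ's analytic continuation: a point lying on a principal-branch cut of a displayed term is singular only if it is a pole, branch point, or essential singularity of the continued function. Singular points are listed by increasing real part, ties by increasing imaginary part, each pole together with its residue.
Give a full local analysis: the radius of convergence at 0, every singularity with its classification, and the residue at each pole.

Radius of convergence at 0: 1/3.
At -7/12: a logarithmic branch point.
At 1/3: an algebraic (square-root) branch point.

Branch term (5/9)*log(1 - φ/(-7/12)): its argument vanishes at φ = -7/12, a logarithmic branch point, modulus 7/12.
Branch term (2)*sqrt(1 - φ/(1/3)): its argument vanishes at φ = 1/3, a square-root branch point, modulus 1/3.
The radius of convergence is the smallest modulus among the singular points: 1/3.
List the singular points by increasing real part (a conjugate pair: the negative imaginary part first).


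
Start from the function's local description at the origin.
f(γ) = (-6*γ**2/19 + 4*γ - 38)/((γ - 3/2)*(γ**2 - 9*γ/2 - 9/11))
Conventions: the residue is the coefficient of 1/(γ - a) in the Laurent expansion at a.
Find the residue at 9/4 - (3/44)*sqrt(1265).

The residue is -14375/4446 - (22019/511290)*sqrt(1265).

The factor γ**2 - 9*γ/2 - 9/11 splits as (γ - a)(γ - a') with a = 9/4 - (3/44)*sqrt(1265), a' = 9/4 + (3/44)*sqrt(1265). At the order-1 pole a set g(γ) = (γ - a)*f(γ) = [(-6*γ**2/19 + 4*γ - 38)/(γ - 3/2)] / (γ - a').
Simple pole: residue = g(a) at a = 9/4 - (3/44)*sqrt(1265), which is -14375/4446 - (22019/511290)*sqrt(1265).


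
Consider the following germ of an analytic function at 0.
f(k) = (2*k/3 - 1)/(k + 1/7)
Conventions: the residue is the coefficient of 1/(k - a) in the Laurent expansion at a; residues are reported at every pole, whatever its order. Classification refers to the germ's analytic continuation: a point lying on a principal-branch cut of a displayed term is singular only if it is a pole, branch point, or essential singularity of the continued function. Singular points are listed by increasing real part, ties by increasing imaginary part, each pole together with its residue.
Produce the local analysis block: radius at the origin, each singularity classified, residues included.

Denominator factor (k + 1/7): pole of order 1 at -1/7, modulus 1/7.
The radius of convergence is the smallest modulus among the singular points: 1/7.
At the order-1 pole -1/7 set g(k) = (k - (-1/7))*f(k) = 2*k/3 - 1.
Simple pole: residue = g(a) at a = -1/7, which is -23/21.

Radius of convergence at 0: 1/7.
At -1/7: a pole of order 1; residue -23/21.


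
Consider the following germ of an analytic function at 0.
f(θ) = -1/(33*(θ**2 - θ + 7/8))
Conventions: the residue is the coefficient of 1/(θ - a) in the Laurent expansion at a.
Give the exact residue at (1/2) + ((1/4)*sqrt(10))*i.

The residue is ((1/165)*sqrt(10))*i.

The factor θ**2 - θ + 7/8 splits as (θ - a)(θ - a') with a = (1/2) + ((1/4)*sqrt(10))*i, a' = (1/2) - ((1/4)*sqrt(10))*i. At the order-1 pole a set g(θ) = (θ - a)*f(θ) = [-1/33] / (θ - a').
Simple pole: residue = g(a) at a = (1/2) + ((1/4)*sqrt(10))*i, which is ((1/165)*sqrt(10))*i.


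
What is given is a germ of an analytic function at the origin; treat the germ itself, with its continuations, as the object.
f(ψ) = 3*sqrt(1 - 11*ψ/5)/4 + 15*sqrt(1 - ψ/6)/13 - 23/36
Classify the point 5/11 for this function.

The term (3/4)*sqrt(1 - ψ/(5/11)) has argument 1 - 5/11/(5/11) = 0 at 5/11: a square-root (algebraic, two-sheeted) branch point; the remaining terms are analytic or single-valued there.

The point is an algebraic (square-root) branch point.


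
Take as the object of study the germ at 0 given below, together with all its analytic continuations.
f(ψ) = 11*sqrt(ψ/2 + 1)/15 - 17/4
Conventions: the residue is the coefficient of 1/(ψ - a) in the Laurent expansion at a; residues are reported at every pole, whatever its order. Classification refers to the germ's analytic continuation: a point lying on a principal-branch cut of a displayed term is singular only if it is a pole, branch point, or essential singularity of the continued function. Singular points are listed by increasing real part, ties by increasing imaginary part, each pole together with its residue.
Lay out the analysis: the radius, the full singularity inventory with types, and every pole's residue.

Branch term (11/15)*sqrt(1 - ψ/(-2)): its argument vanishes at ψ = -2, a square-root branch point, modulus 2.
The radius of convergence is the smallest modulus among the singular points: 2.

Radius of convergence at 0: 2.
At -2: an algebraic (square-root) branch point.


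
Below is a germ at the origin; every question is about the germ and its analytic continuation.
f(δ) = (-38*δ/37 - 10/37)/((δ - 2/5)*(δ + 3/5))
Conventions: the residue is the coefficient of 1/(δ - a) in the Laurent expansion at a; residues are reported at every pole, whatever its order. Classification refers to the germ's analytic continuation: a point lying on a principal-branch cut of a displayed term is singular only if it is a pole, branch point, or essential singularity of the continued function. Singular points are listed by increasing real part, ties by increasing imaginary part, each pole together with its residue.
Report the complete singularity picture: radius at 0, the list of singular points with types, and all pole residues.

Denominator factor (δ + 3/5): pole of order 1 at -3/5, modulus 3/5.
Denominator factor (δ - 2/5): pole of order 1 at 2/5, modulus 2/5.
The radius of convergence is the smallest modulus among the singular points: 2/5.
At the order-1 pole -3/5 set g(δ) = (δ - (-3/5))*f(δ) = (-38*δ/37 - 10/37)/(δ - 2/5).
Simple pole: residue = g(a) at a = -3/5, which is -64/185.
At the order-1 pole 2/5 set g(δ) = (δ - (2/5))*f(δ) = (-38*δ/37 - 10/37)/(δ + 3/5).
Simple pole: residue = g(a) at a = 2/5, which is -126/185.
List the singular points by increasing real part (a conjugate pair: the negative imaginary part first).

Radius of convergence at 0: 2/5.
At -3/5: a pole of order 1; residue -64/185.
At 2/5: a pole of order 1; residue -126/185.
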